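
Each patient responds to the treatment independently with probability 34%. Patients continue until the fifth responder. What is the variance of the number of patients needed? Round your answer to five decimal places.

28.54671

Y = total patients until the fifth success; negative binomial with r=5, p=0.34.
Var(Y) = r(1−p)/p² = 5·0.66 / 0.34² = 28.5467128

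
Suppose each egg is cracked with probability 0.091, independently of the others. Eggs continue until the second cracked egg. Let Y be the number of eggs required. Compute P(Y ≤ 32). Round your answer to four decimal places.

0.8015

Finishing within 32 eggs ⇔ at least 2 successes in the first 32. With X ~ Binomial(32, 0.091), P(Y ≤ 32) = 1 − P(X ≤ 1).
  k=0: C(32,0)·0.091^0·0.909^32 = 0.047211
  k=1: C(32,1)·0.091^1·0.909^31 = 0.151242
1 − 0.198453 = 0.801547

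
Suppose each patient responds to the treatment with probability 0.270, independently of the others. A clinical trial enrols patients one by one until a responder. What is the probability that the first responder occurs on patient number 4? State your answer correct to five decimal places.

0.10503

Geometric (trials to first success), p = 0.27.
P(Y = 4) = (1−p)^3 · p = 0.38902 · 0.27 = 0.1050346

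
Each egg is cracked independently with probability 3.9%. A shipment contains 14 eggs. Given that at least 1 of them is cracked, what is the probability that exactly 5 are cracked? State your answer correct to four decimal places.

X ~ Binomial(14, 0.039). Want P(X=5 | X≥1) = P(X=5) / P(X≥1).
P(X=5) = C(14,5)·0.039^5·0.961^9 = 0.000126
P(X≥1) = 1 − 0.572964 = 0.427036
Ratio = 0.000126 / 0.427036 = 0.000296

0.0003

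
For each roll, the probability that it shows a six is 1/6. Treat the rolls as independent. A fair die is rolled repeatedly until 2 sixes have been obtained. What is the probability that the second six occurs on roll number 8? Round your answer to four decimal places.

0.0651

Y = trial on which the second success occurs; negative binomial, r=2, p=0.166667.
P(Y=8) = C(7,1) · p^2 · (1−p)^6
= 7 · 0.027778 · 0.3349 = 0.065119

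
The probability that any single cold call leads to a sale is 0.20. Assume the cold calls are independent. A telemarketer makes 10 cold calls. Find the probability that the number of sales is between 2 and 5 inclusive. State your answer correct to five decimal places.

0.61782

X ~ Binomial(10, 0.20); P(2 ≤ X ≤ 5) = Σ C(10,k) p^k (1−p)^(10−k) over k:
  k=2: C(10,2)·0.20^2·0.80^8 = 0.3019899
  k=3: C(10,3)·0.20^3·0.80^7 = 0.2013266
  k=4: C(10,4)·0.20^4·0.80^6 = 0.0880804
  k=5: C(10,5)·0.20^5·0.80^5 = 0.0264241
Total = 0.6178210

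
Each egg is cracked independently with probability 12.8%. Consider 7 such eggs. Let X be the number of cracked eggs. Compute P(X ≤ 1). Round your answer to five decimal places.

0.77729

X ~ Binomial(7, 0.128); P(X ≤ 1) = Σ C(7,k) p^k (1−p)^(7−k) over k:
  k=0: C(7,0)·0.128^0·0.872^7 = 0.3833676
  k=1: C(7,1)·0.128^1·0.872^6 = 0.3939190
Total = 0.7772866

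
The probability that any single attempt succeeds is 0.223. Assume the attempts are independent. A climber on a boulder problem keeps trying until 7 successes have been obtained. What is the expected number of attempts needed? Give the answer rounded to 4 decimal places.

Y = total attempts until the seventh success; negative binomial with r=7, p=0.223.
E[Y] = r / p = 7 / 0.223 = 31.390135

31.3901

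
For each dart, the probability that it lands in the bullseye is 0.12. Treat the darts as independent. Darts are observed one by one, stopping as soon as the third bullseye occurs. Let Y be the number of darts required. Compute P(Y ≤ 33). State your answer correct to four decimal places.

Finishing within 33 darts ⇔ at least 3 successes in the first 33. With X ~ Binomial(33, 0.12), P(Y ≤ 33) = 1 − P(X ≤ 2).
  k=0: C(33,0)·0.12^0·0.88^33 = 0.014721
  k=1: C(33,1)·0.12^1·0.88^32 = 0.066243
  k=2: C(33,2)·0.12^2·0.88^31 = 0.144530
1 − 0.225494 = 0.774506

0.7745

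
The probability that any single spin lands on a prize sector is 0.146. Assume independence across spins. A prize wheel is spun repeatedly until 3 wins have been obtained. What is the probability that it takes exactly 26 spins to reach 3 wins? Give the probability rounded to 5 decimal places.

0.02476

Y = trial on which the third success occurs; negative binomial, r=3, p=0.146.
P(Y=26) = C(25,2) · p^3 · (1−p)^23
= 300 · 0.0031121 · 0.026517 = 0.0247577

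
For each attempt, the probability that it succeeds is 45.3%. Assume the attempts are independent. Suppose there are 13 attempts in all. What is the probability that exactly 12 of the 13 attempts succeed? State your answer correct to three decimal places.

X ~ Binomial(n=13, p=0.453).
P(X=12) = C(13,12) · p^12 · (1−p)^1
= 13 · 7.4676e-05 · 0.547 = 0.00053

0.001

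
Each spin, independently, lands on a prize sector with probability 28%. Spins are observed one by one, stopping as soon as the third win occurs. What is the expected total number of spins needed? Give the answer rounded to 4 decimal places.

Y = total spins until the third success; negative binomial with r=3, p=0.28.
E[Y] = r / p = 3 / 0.28 = 10.714286

10.7143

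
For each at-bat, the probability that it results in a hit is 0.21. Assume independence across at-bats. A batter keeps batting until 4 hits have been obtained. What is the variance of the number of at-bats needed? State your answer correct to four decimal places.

Y = total at-bats until the fourth success; negative binomial with r=4, p=0.21.
Var(Y) = r(1−p)/p² = 4·0.79 / 0.21² = 71.655329

71.6553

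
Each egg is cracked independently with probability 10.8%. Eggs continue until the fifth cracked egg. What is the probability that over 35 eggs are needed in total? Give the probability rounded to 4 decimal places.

0.6745

Needing more than 35 eggs ⇔ fewer than 5 successes in the first 35. With X ~ Binomial(35, 0.108), P(Y > 35) = P(X ≤ 4).
  k=0: C(35,0)·0.108^0·0.892^35 = 0.018313
  k=1: C(35,1)·0.108^1·0.892^34 = 0.077606
  k=2: C(35,2)·0.108^2·0.892^33 = 0.159737
  k=3: C(35,3)·0.108^3·0.892^32 = 0.212743
  k=4: C(35,4)·0.108^4·0.892^31 = 0.206065
P(X ≤ 4) = 0.674465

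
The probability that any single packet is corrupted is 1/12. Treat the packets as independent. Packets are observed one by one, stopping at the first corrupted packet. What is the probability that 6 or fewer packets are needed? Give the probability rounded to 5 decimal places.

0.40671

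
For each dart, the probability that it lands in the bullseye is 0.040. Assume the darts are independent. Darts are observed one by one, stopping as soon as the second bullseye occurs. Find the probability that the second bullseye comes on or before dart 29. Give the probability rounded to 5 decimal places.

0.32403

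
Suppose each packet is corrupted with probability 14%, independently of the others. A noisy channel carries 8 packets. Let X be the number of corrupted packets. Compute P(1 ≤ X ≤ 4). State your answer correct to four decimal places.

X ~ Binomial(8, 0.14); P(1 ≤ X ≤ 4) = Σ C(8,k) p^k (1−p)^(8−k) over k:
  k=1: C(8,1)·0.14^1·0.86^7 = 0.389679
  k=2: C(8,2)·0.14^2·0.86^6 = 0.222026
  k=3: C(8,3)·0.14^3·0.86^5 = 0.072288
  k=4: C(8,4)·0.14^4·0.86^4 = 0.014710
Total = 0.698703

0.6987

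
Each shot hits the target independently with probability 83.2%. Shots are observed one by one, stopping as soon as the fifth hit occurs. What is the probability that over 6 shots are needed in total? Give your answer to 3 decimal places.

Needing more than 6 shots ⇔ fewer than 5 successes in the first 6. With X ~ Binomial(6, 0.832), P(Y > 6) = P(X ≤ 4).
  k=0: C(6,0)·0.832^0·0.168^6 = 0.00002
  k=1: C(6,1)·0.832^1·0.168^5 = 0.00067
  k=2: C(6,2)·0.832^2·0.168^4 = 0.00827
  k=3: C(6,3)·0.832^3·0.168^3 = 0.05462
  k=4: C(6,4)·0.832^4·0.168^2 = 0.20286
P(X ≤ 4) = 0.26644

0.266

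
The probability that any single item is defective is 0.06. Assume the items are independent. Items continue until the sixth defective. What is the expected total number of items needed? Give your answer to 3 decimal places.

100.000

Y = total items until the sixth success; negative binomial with r=6, p=0.06.
E[Y] = r / p = 6 / 0.06 = 100.00000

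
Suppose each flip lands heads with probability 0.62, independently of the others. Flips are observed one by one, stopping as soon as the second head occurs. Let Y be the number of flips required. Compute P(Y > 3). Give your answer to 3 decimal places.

Needing more than 3 flips ⇔ fewer than 2 successes in the first 3. With X ~ Binomial(3, 0.62), P(Y > 3) = P(X ≤ 1).
  k=0: C(3,0)·0.62^0·0.38^3 = 0.05487
  k=1: C(3,1)·0.62^1·0.38^2 = 0.26858
P(X ≤ 1) = 0.32346

0.323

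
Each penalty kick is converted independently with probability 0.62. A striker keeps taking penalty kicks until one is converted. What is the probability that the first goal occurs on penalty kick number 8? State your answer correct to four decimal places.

Geometric (trials to first success), p = 0.62.
P(Y = 8) = (1−p)^7 · p = 0.0011442 · 0.62 = 0.000709

0.0007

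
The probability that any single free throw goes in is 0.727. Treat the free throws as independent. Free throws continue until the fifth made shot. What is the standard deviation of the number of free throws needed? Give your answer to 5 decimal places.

Y = total free throws until the fifth success; negative binomial with r=5, p=0.727.
SD(Y) = √[r(1−p)/p²] = √(2.5826397) = 1.6070593

1.60706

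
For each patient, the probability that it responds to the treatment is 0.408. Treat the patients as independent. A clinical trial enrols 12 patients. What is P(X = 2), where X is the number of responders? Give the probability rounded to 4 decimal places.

X ~ Binomial(n=12, p=0.408).
P(X=2) = C(12,2) · p^2 · (1−p)^10
= 66 · 0.16646 · 0.0052871 = 0.058087

0.0581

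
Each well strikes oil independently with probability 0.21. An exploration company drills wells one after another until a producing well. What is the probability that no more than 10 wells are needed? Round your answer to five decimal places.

0.90532

Y = number of wells to the first success; geometric, p = 0.21.
P(Y ≤ 10) = 1 − (1−p)^10 = 1 − 0.0946828 = 0.9053172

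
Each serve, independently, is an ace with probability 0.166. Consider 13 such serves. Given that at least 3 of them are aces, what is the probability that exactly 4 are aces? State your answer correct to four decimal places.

0.2869

X ~ Binomial(13, 0.166). Want P(X=4 | X≥3) = P(X=4) / P(X≥3).
P(X=4) = C(13,4)·0.166^4·0.834^9 = 0.105982
P(X≥3) = 1 − 0.094441 − 0.244368 − 0.291835 = 0.369357
Ratio = 0.105982 / 0.369357 = 0.286937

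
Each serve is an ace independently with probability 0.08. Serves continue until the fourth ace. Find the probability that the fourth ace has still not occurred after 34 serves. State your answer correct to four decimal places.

Needing more than 34 serves ⇔ fewer than 4 successes in the first 34. With X ~ Binomial(34, 0.08), P(Y > 34) = P(X ≤ 3).
  k=0: C(34,0)·0.08^0·0.92^34 = 0.058720
  k=1: C(34,1)·0.08^1·0.92^33 = 0.173607
  k=2: C(34,2)·0.08^2·0.92^32 = 0.249088
  k=3: C(34,3)·0.08^3·0.92^31 = 0.231038
P(X ≤ 3) = 0.712454

0.7125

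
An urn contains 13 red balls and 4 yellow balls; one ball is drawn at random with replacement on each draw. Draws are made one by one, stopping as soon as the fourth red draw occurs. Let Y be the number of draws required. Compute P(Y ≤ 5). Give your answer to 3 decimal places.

Finishing within 5 draws ⇔ at least 4 successes in the first 5. With X ~ Binomial(5, 0.764706), P(Y ≤ 5) = 1 − P(X ≤ 3).
  k=0: C(5,0)·0.764706^0·0.235294^5 = 0.00072
  k=1: C(5,1)·0.764706^1·0.235294^4 = 0.01172
  k=2: C(5,2)·0.764706^2·0.235294^3 = 0.07618
  k=3: C(5,3)·0.764706^3·0.235294^2 = 0.24757
1 − 0.33619 = 0.66381

0.664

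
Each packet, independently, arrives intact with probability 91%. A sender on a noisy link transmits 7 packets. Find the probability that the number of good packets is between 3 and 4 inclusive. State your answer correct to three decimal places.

X ~ Binomial(7, 0.91); P(3 ≤ X ≤ 4) = Σ C(7,k) p^k (1−p)^(7−k) over k:
  k=3: C(7,3)·0.91^3·0.09^4 = 0.00173
  k=4: C(7,4)·0.91^4·0.09^3 = 0.01750
Total = 0.01923

0.019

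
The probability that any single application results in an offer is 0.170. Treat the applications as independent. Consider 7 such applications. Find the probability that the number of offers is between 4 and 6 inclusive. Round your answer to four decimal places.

0.0189

X ~ Binomial(7, 0.17); P(4 ≤ X ≤ 6) = Σ C(7,k) p^k (1−p)^(7−k) over k:
  k=4: C(7,4)·0.17^4·0.83^3 = 0.016715
  k=5: C(7,5)·0.17^5·0.83^2 = 0.002054
  k=6: C(7,6)·0.17^6·0.83^1 = 0.000140
Total = 0.018909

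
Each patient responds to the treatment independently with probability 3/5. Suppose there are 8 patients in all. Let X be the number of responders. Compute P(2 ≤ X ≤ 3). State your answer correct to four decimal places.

X ~ Binomial(8, 0.60); P(2 ≤ X ≤ 3) = Σ C(8,k) p^k (1−p)^(8−k) over k:
  k=2: C(8,2)·0.60^2·0.40^6 = 0.041288
  k=3: C(8,3)·0.60^3·0.40^5 = 0.123863
Total = 0.165151

0.1652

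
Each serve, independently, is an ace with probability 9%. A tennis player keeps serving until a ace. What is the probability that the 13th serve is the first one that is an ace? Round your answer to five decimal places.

Geometric (trials to first success), p = 0.09.
P(Y = 13) = (1−p)^12 · p = 0.32248 · 0.09 = 0.0290228

0.02902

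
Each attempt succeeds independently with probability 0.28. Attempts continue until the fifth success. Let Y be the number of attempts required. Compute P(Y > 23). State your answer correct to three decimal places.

Needing more than 23 attempts ⇔ fewer than 5 successes in the first 23. With X ~ Binomial(23, 0.28), P(Y > 23) = P(X ≤ 4).
  k=0: C(23,0)·0.28^0·0.72^23 = 0.00052
  k=1: C(23,1)·0.28^1·0.72^22 = 0.00468
  k=2: C(23,2)·0.28^2·0.72^21 = 0.02002
  k=3: C(23,3)·0.28^3·0.72^20 = 0.05449
  k=4: C(23,4)·0.28^4·0.72^19 = 0.10596
P(X ≤ 4) = 0.18567

0.186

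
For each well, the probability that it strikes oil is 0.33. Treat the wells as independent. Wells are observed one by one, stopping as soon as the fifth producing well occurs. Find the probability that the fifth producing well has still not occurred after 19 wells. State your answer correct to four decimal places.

Needing more than 19 wells ⇔ fewer than 5 successes in the first 19. With X ~ Binomial(19, 0.33), P(Y > 19) = P(X ≤ 4).
  k=0: C(19,0)·0.33^0·0.67^19 = 0.000496
  k=1: C(19,1)·0.33^1·0.67^18 = 0.004641
  k=2: C(19,2)·0.33^2·0.67^17 = 0.020573
  k=3: C(19,3)·0.33^3·0.67^16 = 0.057420
  k=4: C(19,4)·0.33^4·0.67^15 = 0.113126
P(X ≤ 4) = 0.196256

0.1963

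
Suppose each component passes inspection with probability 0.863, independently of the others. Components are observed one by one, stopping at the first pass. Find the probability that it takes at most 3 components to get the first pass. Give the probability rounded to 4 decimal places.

Y = number of components to the first success; geometric, p = 0.863.
P(Y ≤ 3) = 1 − (1−p)^3 = 1 − 0.002571 = 0.997429

0.9974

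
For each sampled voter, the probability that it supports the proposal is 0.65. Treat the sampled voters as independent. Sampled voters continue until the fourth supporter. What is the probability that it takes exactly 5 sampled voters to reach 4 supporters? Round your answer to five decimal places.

0.24991

Y = trial on which the fourth success occurs; negative binomial, r=4, p=0.65.
P(Y=5) = C(4,3) · p^4 · (1−p)^1
= 4 · 0.17851 · 0.35 = 0.2499088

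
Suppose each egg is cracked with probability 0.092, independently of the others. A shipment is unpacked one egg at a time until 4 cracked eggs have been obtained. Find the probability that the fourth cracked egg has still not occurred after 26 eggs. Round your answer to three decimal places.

Needing more than 26 eggs ⇔ fewer than 4 successes in the first 26. With X ~ Binomial(26, 0.092), P(Y > 26) = P(X ≤ 3).
  k=0: C(26,0)·0.092^0·0.908^26 = 0.08133
  k=1: C(26,1)·0.092^1·0.908^25 = 0.21424
  k=2: C(26,2)·0.092^2·0.908^24 = 0.27134
  k=3: C(26,3)·0.092^3·0.908^23 = 0.21994
P(X ≤ 3) = 0.78686

0.787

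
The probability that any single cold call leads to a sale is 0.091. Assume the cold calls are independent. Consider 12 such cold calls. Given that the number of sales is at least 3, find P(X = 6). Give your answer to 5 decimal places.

0.00333

X ~ Binomial(12, 0.091). Want P(X=6 | X≥3) = P(X=6) / P(X≥3).
P(X=6) = C(12,6)·0.091^6·0.909^6 = 0.0002960
P(X≥3) = 1 − 0.3182487 − 0.3823185 − 0.2105065 = 0.0889263
Ratio = 0.0002960 / 0.0889263 = 0.0033287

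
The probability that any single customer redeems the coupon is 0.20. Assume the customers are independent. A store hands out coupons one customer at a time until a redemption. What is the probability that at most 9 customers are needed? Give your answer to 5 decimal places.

Y = number of customers to the first success; geometric, p = 0.20.
P(Y ≤ 9) = 1 − (1−p)^9 = 1 − 0.1342177 = 0.8657823

0.86578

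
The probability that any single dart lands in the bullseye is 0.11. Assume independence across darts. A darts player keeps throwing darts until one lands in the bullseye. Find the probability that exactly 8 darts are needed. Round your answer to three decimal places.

0.049

Geometric (trials to first success), p = 0.11.
P(Y = 8) = (1−p)^7 · p = 0.44231 · 0.11 = 0.04865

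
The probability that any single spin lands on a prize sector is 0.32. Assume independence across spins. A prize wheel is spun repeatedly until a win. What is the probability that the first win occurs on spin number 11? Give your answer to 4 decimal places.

Geometric (trials to first success), p = 0.32.
P(Y = 11) = (1−p)^10 · p = 0.021139 · 0.32 = 0.006765

0.0068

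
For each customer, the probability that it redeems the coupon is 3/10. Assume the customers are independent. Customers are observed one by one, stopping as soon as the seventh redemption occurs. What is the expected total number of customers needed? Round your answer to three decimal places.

23.333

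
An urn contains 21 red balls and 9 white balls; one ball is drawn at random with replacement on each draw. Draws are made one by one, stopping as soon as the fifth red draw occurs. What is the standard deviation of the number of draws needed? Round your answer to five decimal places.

Y = total draws until the fifth success; negative binomial with r=5, p=0.70.
SD(Y) = √[r(1−p)/p²] = √(3.0612245) = 1.7496355

1.74964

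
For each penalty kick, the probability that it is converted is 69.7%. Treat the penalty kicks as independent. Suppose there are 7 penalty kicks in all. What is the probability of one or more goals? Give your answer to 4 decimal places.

P(at least one) = 1 − P(none) = 1 − (1 − 0.697)^7
= 1 − 0.000234 = 0.999766

0.9998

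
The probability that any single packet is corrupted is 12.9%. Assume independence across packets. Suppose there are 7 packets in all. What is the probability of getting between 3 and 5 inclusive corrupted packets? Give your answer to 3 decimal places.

X ~ Binomial(7, 0.129); P(3 ≤ X ≤ 5) = Σ C(7,k) p^k (1−p)^(7−k) over k:
  k=3: C(7,3)·0.129^3·0.871^4 = 0.04324
  k=4: C(7,4)·0.129^4·0.871^3 = 0.00640
  k=5: C(7,5)·0.129^5·0.871^2 = 0.00057
Total = 0.05022

0.050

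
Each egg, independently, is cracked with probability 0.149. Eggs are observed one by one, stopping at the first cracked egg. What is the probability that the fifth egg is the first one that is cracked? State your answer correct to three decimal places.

0.078

Geometric (trials to first success), p = 0.149.
P(Y = 5) = (1−p)^4 · p = 0.52447 · 0.149 = 0.07815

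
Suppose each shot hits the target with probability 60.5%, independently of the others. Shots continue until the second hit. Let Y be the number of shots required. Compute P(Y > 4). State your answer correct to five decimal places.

Needing more than 4 shots ⇔ fewer than 2 successes in the first 4. With X ~ Binomial(4, 0.605), P(Y > 4) = P(X ≤ 1).
  k=0: C(4,0)·0.605^0·0.395^4 = 0.0243438
  k=1: C(4,1)·0.605^1·0.395^3 = 0.1491443
P(X ≤ 1) = 0.1734881

0.17349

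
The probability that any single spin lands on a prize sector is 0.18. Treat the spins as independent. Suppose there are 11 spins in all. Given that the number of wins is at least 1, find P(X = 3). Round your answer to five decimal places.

X ~ Binomial(11, 0.18). Want P(X=3 | X≥1) = P(X=3) / P(X≥1).
P(X=3) = C(11,3)·0.18^3·0.82^8 = 0.1967036
P(X≥1) = 1 − 0.1127074 = 0.8872926
Ratio = 0.1967036 / 0.8872926 = 0.2216896

0.22169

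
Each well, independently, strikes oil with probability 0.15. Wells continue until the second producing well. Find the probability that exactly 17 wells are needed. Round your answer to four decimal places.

0.0314

Y = trial on which the second success occurs; negative binomial, r=2, p=0.15.
P(Y=17) = C(16,1) · p^2 · (1−p)^15
= 16 · 0.0225 · 0.087354 = 0.031448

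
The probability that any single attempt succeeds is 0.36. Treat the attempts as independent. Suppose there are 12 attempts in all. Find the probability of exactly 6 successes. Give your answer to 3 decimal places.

0.138

X ~ Binomial(n=12, p=0.36).
P(X=6) = C(12,6) · p^6 · (1−p)^6
= 924 · 0.0021768 · 0.068719 = 0.13822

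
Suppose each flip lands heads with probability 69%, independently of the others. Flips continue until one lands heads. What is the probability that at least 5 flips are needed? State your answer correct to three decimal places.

0.009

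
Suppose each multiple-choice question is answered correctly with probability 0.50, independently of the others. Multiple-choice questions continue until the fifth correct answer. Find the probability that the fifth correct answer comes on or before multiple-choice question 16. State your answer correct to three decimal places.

Finishing within 16 multiple-choice questions ⇔ at least 5 successes in the first 16. With X ~ Binomial(16, 0.50), P(Y ≤ 16) = 1 − P(X ≤ 4).
  k=0: C(16,0)·0.50^0·0.50^16 = 0.00002
  k=1: C(16,1)·0.50^1·0.50^15 = 0.00024
  k=2: C(16,2)·0.50^2·0.50^14 = 0.00183
  k=3: C(16,3)·0.50^3·0.50^13 = 0.00854
  k=4: C(16,4)·0.50^4·0.50^12 = 0.02777
1 − 0.03841 = 0.96159

0.962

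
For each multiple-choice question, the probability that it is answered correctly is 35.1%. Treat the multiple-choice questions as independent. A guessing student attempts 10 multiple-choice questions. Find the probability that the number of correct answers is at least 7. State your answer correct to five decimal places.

X ~ Binomial(10, 0.351); P(X ≥ 7) = Σ C(10,k) p^k (1−p)^(10−k) over k:
  k=7: C(10,7)·0.351^7·0.649^3 = 0.0215310
  k=8: C(10,8)·0.351^8·0.649^2 = 0.0043668
  k=9: C(10,9)·0.351^9·0.649^1 = 0.0005248
  k=10: C(10,10)·0.351^10·0.649^0 = 0.0000284
Total = 0.0264510

0.02645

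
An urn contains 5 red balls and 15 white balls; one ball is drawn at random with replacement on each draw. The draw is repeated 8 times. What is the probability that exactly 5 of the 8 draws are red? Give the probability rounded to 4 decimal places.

0.0231

X ~ Binomial(n=8, p=0.25).
P(X=5) = C(8,5) · p^5 · (1−p)^3
= 56 · 0.00097656 · 0.42188 = 0.023071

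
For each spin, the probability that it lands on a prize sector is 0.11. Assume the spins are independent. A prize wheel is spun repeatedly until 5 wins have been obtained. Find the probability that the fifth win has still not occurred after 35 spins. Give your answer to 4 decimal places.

0.6601

Needing more than 35 spins ⇔ fewer than 5 successes in the first 35. With X ~ Binomial(35, 0.11), P(Y > 35) = P(X ≤ 4).
  k=0: C(35,0)·0.11^0·0.89^35 = 0.016930
  k=1: C(35,1)·0.11^1·0.89^34 = 0.073235
  k=2: C(35,2)·0.11^2·0.89^33 = 0.153877
  k=3: C(35,3)·0.11^3·0.89^32 = 0.209203
  k=4: C(35,4)·0.11^4·0.89^31 = 0.206852
P(X ≤ 4) = 0.660097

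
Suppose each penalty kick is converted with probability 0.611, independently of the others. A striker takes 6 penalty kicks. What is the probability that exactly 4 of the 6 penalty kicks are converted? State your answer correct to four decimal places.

X ~ Binomial(n=6, p=0.611).
P(X=4) = C(6,4) · p^4 · (1−p)^2
= 15 · 0.13937 · 0.15132 = 0.316341

0.3163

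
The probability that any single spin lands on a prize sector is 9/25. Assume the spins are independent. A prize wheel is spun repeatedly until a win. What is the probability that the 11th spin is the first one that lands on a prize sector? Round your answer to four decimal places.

0.0042

Geometric (trials to first success), p = 0.36.
P(Y = 11) = (1−p)^10 · p = 0.011529 · 0.36 = 0.004151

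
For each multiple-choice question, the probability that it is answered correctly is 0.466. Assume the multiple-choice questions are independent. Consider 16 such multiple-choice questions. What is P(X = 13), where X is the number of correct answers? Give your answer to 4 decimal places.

0.0042

X ~ Binomial(n=16, p=0.466).
P(X=13) = C(16,13) · p^13 · (1−p)^3
= 560 · 4.8867e-05 · 0.15227 = 0.004167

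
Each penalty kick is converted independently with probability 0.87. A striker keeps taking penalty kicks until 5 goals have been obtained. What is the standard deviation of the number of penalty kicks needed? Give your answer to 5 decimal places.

Y = total penalty kicks until the fifth success; negative binomial with r=5, p=0.87.
SD(Y) = √[r(1−p)/p²] = √(0.8587660) = 0.9266963

0.92670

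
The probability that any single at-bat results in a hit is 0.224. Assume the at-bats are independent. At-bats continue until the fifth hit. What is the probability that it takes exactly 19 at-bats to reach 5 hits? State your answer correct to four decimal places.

Y = trial on which the fifth success occurs; negative binomial, r=5, p=0.224.
P(Y=19) = C(18,4) · p^5 · (1−p)^14
= 3060 · 0.00056395 · 0.028712 = 0.049548

0.0495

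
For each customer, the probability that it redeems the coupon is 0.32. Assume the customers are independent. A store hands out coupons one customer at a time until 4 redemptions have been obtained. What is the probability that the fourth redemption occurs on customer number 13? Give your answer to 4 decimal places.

0.0717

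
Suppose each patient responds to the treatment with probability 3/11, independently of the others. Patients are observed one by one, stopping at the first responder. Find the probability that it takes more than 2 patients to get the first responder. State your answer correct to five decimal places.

0.52893

Y = number of patients to the first success; geometric, p = 0.272727.
P(Y > 2) = P(first 2 all fail) = (1−p)^2 = 0.5289256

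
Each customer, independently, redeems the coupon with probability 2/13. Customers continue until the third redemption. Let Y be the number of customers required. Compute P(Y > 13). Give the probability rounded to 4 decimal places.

Needing more than 13 customers ⇔ fewer than 3 successes in the first 13. With X ~ Binomial(13, 0.153846), P(Y > 13) = P(X ≤ 2).
  k=0: C(13,0)·0.153846^0·0.846154^13 = 0.113983
  k=1: C(13,1)·0.153846^1·0.846154^12 = 0.269415
  k=2: C(13,2)·0.153846^2·0.846154^11 = 0.293907
P(X ≤ 2) = 0.677306

0.6773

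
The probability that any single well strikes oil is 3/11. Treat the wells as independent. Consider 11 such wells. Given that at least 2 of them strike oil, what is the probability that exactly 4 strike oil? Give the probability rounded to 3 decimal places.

X ~ Binomial(11, 0.272727). Want P(X=4 | X≥2) = P(X=4) / P(X≥2).
P(X=4) = C(11,4)·0.272727^4·0.727273^7 = 0.19648
P(X≥2) = 1 − 0.03011 − 0.12419 = 0.84570
Ratio = 0.19648 / 0.84570 = 0.23232

0.232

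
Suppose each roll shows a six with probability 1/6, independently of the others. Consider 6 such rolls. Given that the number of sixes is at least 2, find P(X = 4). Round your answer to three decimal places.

X ~ Binomial(6, 0.166667). Want P(X=4 | X≥2) = P(X=4) / P(X≥2).
P(X=4) = C(6,4)·0.166667^4·0.833333^2 = 0.00804
P(X≥2) = 1 − 0.33490 − 0.40188 = 0.26322
Ratio = 0.00804 / 0.26322 = 0.03053

0.031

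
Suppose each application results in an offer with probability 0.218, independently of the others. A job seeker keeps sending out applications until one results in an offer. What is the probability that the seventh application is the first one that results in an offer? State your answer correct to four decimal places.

Geometric (trials to first success), p = 0.218.
P(Y = 7) = (1−p)^6 · p = 0.22869 · 0.218 = 0.049854

0.0499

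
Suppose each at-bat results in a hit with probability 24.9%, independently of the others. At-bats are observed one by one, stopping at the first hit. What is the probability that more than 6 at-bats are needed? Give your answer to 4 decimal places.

0.1794

Y = number of at-bats to the first success; geometric, p = 0.249.
P(Y > 6) = P(first 6 all fail) = (1−p)^6 = 0.179407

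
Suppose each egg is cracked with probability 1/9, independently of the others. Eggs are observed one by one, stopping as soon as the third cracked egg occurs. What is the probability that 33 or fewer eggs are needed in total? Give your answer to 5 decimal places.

Finishing within 33 eggs ⇔ at least 3 successes in the first 33. With X ~ Binomial(33, 0.111111), P(Y ≤ 33) = 1 − P(X ≤ 2).
  k=0: C(33,0)·0.111111^0·0.888889^33 = 0.0205101
  k=1: C(33,1)·0.111111^1·0.888889^32 = 0.0846040
  k=2: C(33,2)·0.111111^2·0.888889^31 = 0.1692079
1 − 0.2743219 = 0.7256781

0.72568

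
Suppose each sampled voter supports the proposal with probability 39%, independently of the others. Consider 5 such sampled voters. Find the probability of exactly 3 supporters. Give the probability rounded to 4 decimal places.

0.2207

X ~ Binomial(n=5, p=0.39).
P(X=3) = C(5,3) · p^3 · (1−p)^2
= 10 · 0.059319 · 0.3721 = 0.220726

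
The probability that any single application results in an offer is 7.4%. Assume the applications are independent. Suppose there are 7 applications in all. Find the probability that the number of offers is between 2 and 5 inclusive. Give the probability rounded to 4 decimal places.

X ~ Binomial(7, 0.074); P(2 ≤ X ≤ 5) = Σ C(7,k) p^k (1−p)^(7−k) over k:
  k=2: C(7,2)·0.074^2·0.926^5 = 0.078296
  k=3: C(7,3)·0.074^3·0.926^4 = 0.010428
  k=4: C(7,4)·0.074^4·0.926^3 = 0.000833
  k=5: C(7,5)·0.074^5·0.926^2 = 0.000040
Total = 0.089597

0.0896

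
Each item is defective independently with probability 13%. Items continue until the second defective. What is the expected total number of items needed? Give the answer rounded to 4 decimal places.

15.3846

Y = total items until the second success; negative binomial with r=2, p=0.13.
E[Y] = r / p = 2 / 0.13 = 15.384615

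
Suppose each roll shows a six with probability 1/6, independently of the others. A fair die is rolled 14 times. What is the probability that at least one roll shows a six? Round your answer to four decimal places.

0.9221

P(at least one) = 1 − P(none) = 1 − (1 − 0.166667)^14
= 1 − 0.077887 = 0.922113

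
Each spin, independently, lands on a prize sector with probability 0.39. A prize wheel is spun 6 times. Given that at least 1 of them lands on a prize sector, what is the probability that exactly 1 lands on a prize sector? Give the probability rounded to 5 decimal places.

X ~ Binomial(6, 0.39). Want P(X=1 | X≥1) = P(X=1) / P(X≥1).
P(X=1) = C(6,1)·0.39^1·0.61^5 = 0.1976355
P(X≥1) = 1 − 0.0515204 = 0.9484796
Ratio = 0.1976355 / 0.9484796 = 0.2083709

0.20837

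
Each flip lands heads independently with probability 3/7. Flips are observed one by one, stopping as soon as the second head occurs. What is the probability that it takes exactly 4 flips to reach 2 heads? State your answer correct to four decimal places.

0.1799

Y = trial on which the second success occurs; negative binomial, r=2, p=0.428571.
P(Y=4) = C(3,1) · p^2 · (1−p)^2
= 3 · 0.18367 · 0.32653 = 0.179925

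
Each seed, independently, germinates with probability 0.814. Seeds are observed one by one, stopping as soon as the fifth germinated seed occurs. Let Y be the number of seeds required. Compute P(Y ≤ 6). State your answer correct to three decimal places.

Finishing within 6 seeds ⇔ at least 5 successes in the first 6. With X ~ Binomial(6, 0.814), P(Y ≤ 6) = 1 − P(X ≤ 4).
  k=0: C(6,0)·0.814^0·0.186^6 = 0.00004
  k=1: C(6,1)·0.814^1·0.186^5 = 0.00109
  k=2: C(6,2)·0.814^2·0.186^4 = 0.01190
  k=3: C(6,3)·0.814^3·0.186^3 = 0.06941
  k=4: C(6,4)·0.814^4·0.186^2 = 0.22783
1 − 0.31027 = 0.68973

0.690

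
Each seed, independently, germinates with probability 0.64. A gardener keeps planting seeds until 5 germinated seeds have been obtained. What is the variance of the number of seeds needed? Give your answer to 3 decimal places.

4.395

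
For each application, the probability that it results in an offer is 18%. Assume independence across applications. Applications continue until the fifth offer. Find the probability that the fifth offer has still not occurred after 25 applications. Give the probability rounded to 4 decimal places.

Needing more than 25 applications ⇔ fewer than 5 successes in the first 25. With X ~ Binomial(25, 0.18), P(Y > 25) = P(X ≤ 4).
  k=0: C(25,0)·0.18^0·0.82^25 = 0.007004
  k=1: C(25,1)·0.18^1·0.82^24 = 0.038437
  k=2: C(25,2)·0.18^2·0.82^23 = 0.101248
  k=3: C(25,3)·0.18^3·0.82^22 = 0.170392
  k=4: C(25,4)·0.18^4·0.82^21 = 0.205718
P(X ≤ 4) = 0.522798

0.5228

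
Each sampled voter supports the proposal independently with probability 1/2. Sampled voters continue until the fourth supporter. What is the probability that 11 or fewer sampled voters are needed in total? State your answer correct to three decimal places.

0.887

Finishing within 11 sampled voters ⇔ at least 4 successes in the first 11. With X ~ Binomial(11, 0.50), P(Y ≤ 11) = 1 − P(X ≤ 3).
  k=0: C(11,0)·0.50^0·0.50^11 = 0.00049
  k=1: C(11,1)·0.50^1·0.50^10 = 0.00537
  k=2: C(11,2)·0.50^2·0.50^9 = 0.02686
  k=3: C(11,3)·0.50^3·0.50^8 = 0.08057
1 − 0.11328 = 0.88672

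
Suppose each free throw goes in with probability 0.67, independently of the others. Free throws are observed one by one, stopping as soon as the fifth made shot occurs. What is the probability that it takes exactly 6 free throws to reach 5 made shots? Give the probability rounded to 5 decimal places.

0.22277

Y = trial on which the fifth success occurs; negative binomial, r=5, p=0.67.
P(Y=6) = C(5,4) · p^5 · (1−p)^1
= 5 · 0.13501 · 0.33 = 0.2227706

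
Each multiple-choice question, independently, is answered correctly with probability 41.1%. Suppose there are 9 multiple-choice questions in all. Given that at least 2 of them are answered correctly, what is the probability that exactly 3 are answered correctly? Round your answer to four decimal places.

X ~ Binomial(9, 0.411). Want P(X=3 | X≥2) = P(X=3) / P(X≥2).
P(X=3) = C(9,3)·0.411^3·0.589^6 = 0.243499
P(X≥2) = 1 − 0.008532 − 0.053580 = 0.937888
Ratio = 0.243499 / 0.937888 = 0.259624

0.2596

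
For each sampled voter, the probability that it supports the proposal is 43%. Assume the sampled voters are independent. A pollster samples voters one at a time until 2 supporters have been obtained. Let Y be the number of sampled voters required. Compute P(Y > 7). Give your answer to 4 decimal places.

Needing more than 7 sampled voters ⇔ fewer than 2 successes in the first 7. With X ~ Binomial(7, 0.43), P(Y > 7) = P(X ≤ 1).
  k=0: C(7,0)·0.43^0·0.57^7 = 0.019549
  k=1: C(7,1)·0.43^1·0.57^6 = 0.103232
P(X ≤ 1) = 0.122781

0.1228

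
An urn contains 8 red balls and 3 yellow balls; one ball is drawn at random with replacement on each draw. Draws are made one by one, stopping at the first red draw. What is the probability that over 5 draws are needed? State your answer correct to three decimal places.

Y = number of draws to the first success; geometric, p = 0.727273.
P(Y > 5) = P(first 5 all fail) = (1−p)^5 = 0.00151

0.002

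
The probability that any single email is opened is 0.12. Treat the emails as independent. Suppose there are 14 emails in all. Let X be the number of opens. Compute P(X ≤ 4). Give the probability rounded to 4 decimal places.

0.9804

X ~ Binomial(14, 0.12); P(X ≤ 4) = Σ C(14,k) p^k (1−p)^(14−k) over k:
  k=0: C(14,0)·0.12^0·0.88^14 = 0.167016
  k=1: C(14,1)·0.12^1·0.88^13 = 0.318848
  k=2: C(14,2)·0.12^2·0.88^12 = 0.282615
  k=3: C(14,3)·0.12^3·0.88^11 = 0.154154
  k=4: C(14,4)·0.12^4·0.88^10 = 0.057808
Total = 0.980441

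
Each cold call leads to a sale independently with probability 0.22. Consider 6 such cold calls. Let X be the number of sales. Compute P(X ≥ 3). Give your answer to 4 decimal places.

0.1250

X ~ Binomial(6, 0.22); P(X ≥ 3) = Σ C(6,k) p^k (1−p)^(6−k) over k:
  k=3: C(6,3)·0.22^3·0.78^3 = 0.101061
  k=4: C(6,4)·0.22^4·0.78^2 = 0.021378
  k=5: C(6,5)·0.22^5·0.78^1 = 0.002412
  k=6: C(6,6)·0.22^6·0.78^0 = 0.000113
Total = 0.124964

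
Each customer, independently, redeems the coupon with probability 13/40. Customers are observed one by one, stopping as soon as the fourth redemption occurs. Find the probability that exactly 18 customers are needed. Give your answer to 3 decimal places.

0.031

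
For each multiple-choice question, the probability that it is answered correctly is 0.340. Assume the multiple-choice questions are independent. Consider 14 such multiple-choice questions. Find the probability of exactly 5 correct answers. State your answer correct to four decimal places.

X ~ Binomial(n=14, p=0.34).
P(X=5) = C(14,5) · p^5 · (1−p)^9
= 2002 · 0.0045435 · 0.023763 = 0.216149

0.2161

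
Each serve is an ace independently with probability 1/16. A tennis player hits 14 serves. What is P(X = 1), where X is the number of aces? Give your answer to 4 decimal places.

X ~ Binomial(n=14, p=0.0625).
P(X=1) = C(14,1) · p^1 · (1−p)^13
= 14 · 0.0625 · 0.43214 = 0.378124

0.3781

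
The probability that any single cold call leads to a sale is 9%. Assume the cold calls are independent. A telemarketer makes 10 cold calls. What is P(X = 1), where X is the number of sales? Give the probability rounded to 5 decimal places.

X ~ Binomial(n=10, p=0.09).
P(X=1) = C(10,1) · p^1 · (1−p)^9
= 10 · 0.09 · 0.42793 = 0.3851368

0.38514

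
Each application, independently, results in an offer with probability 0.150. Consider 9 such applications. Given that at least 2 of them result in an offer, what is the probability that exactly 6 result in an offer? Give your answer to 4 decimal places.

0.0015

X ~ Binomial(9, 0.15). Want P(X=6 | X≥2) = P(X=6) / P(X≥2).
P(X=6) = C(9,6)·0.15^6·0.85^3 = 0.000588
P(X≥2) = 1 − 0.231617 − 0.367862 = 0.400521
Ratio = 0.000588 / 0.400521 = 0.001467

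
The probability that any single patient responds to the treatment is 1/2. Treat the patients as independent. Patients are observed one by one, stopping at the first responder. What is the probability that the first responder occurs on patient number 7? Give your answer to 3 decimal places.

0.008

Geometric (trials to first success), p = 0.50.
P(Y = 7) = (1−p)^6 · p = 0.015625 · 0.50 = 0.00781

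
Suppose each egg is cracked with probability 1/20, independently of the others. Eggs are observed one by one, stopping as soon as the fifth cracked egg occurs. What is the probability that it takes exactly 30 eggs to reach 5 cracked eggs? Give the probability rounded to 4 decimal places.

0.0021

Y = trial on which the fifth success occurs; negative binomial, r=5, p=0.05.
P(Y=30) = C(29,4) · p^5 · (1−p)^25
= 23751 · 3.125e-07 · 0.27739 = 0.002059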